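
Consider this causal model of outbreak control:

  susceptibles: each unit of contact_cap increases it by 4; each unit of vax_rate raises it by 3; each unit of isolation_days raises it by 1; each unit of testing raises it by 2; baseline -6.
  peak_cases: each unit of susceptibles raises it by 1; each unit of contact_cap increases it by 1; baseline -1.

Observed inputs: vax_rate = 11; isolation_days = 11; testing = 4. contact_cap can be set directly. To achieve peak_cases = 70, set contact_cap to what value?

contact_cap = 5

Substituting into the susceptibles equation gives susceptibles = 4*contact_cap + 46.
This gives peak_cases = 5*contact_cap + 45.
Solve 5*contact_cap + 45 = 70: contact_cap = (70 - 45) / 5 = 5.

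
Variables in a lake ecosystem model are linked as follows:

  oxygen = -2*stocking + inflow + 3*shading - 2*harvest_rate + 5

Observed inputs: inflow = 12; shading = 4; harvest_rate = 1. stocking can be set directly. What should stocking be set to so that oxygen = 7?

Substituting into the oxygen equation gives oxygen = -2*stocking + 27.
Solve -2*stocking + 27 = 7: stocking = (7 - 27) / -2 = 10.

stocking = 10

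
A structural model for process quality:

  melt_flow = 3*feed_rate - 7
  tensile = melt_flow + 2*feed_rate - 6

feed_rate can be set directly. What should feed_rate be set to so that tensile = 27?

feed_rate = 8

Substituting into the tensile equation gives tensile = 5*feed_rate - 13.
Solve 5*feed_rate - 13 = 27: feed_rate = (27 + 13) / 5 = 8.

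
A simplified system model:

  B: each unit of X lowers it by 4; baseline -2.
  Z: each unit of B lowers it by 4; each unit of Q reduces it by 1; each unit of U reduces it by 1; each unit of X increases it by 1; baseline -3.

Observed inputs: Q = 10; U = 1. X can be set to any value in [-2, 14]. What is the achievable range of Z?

Substituting into the Z equation gives Z = 17*X - 6.
Linear in X, so extremes are at the endpoints: X = -2 gives Z = -40; X = 14 gives Z = 232.

-40 to 232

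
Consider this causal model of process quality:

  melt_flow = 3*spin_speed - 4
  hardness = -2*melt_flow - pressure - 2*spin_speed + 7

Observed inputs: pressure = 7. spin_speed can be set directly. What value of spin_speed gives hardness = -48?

Substituting into the hardness equation gives hardness = -8*spin_speed + 8.
Solve -8*spin_speed + 8 = -48: spin_speed = (-48 - 8) / -8 = 7.

spin_speed = 7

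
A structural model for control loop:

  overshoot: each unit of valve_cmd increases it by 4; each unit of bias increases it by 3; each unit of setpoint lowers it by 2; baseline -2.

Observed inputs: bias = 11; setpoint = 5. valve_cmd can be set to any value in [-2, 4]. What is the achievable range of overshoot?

13 to 37

Substituting into the overshoot equation gives overshoot = 4*valve_cmd + 21.
Linear in valve_cmd, so extremes are at the endpoints: valve_cmd = -2 gives overshoot = 13; valve_cmd = 4 gives overshoot = 37.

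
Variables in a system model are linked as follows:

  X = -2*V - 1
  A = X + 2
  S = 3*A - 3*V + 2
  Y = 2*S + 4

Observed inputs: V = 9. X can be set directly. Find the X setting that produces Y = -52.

Intervening on X fixes its value directly, overriding its dependence on V.
Substituting into the S equation gives S = 3*X - 19.
This gives Y = 6*X - 34.
Solve 6*X - 34 = -52: X = (-52 + 34) / 6 = -3.

X = -3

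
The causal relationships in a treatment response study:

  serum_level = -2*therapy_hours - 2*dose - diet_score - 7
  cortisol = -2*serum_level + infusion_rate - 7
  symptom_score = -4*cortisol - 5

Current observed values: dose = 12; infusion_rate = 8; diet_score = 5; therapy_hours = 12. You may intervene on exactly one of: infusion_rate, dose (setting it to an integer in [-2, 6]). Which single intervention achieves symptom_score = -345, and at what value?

Intervening on infusion_rate: symptom_score = -4*infusion_rate - 457. Reaching -345 requires infusion_rate = -28, outside [-2, 6].
Intervening on dose: with other inputs at their observed values, symptom_score = -16*dose - 297. Solving for -345 gives dose = 3, within [-2, 6].

set dose = 3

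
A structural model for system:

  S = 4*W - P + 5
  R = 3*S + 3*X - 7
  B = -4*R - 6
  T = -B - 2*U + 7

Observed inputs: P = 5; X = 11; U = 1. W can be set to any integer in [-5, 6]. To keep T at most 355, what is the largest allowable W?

W = 5

Substituting into the S equation gives S = 4*W.
This gives R = 12*W + 26.
This gives B = -48*W - 110.
This gives T = 48*W + 115.
Require 48*W + 115 ≤ 355, so W ≤ 5.
The largest integer in [-5, 6] satisfying this is 5.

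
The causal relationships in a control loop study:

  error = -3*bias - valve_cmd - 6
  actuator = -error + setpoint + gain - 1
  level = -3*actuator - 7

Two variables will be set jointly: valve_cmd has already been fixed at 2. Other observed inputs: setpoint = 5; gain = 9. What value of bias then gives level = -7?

With valve_cmd held at 2:
Substituting into the error equation gives error = -3*bias - 8.
actuator becomes 3*bias + 21.
Substituting into the level equation gives level = -9*bias - 70.
Solve -9*bias - 70 = -7: bias = (-7 + 70) / -9 = -7.

bias = -7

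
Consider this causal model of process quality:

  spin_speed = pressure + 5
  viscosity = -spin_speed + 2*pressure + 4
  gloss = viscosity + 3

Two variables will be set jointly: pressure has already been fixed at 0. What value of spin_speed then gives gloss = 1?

With pressure held at 0:
Intervening on spin_speed fixes its value directly, overriding its dependence on pressure.
Substituting into the viscosity equation gives viscosity = -spin_speed + 4.
This gives gloss = -spin_speed + 7.
Solve -spin_speed + 7 = 1: spin_speed = (1 - 7) / -1 = 6.

spin_speed = 6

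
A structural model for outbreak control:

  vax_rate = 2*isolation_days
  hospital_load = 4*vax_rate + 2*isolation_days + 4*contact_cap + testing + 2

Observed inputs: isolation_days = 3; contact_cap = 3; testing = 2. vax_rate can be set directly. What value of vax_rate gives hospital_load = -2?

Intervening on vax_rate fixes its value directly, overriding its dependence on isolation_days.
Substituting into the hospital_load equation gives hospital_load = 4*vax_rate + 22.
Solve 4*vax_rate + 22 = -2: vax_rate = (-2 - 22) / 4 = -6.

vax_rate = -6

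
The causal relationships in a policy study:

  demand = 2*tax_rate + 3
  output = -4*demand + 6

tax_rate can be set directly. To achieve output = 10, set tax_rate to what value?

Substituting into the output equation gives output = -8*tax_rate - 6.
Solve -8*tax_rate - 6 = 10: tax_rate = (10 + 6) / -8 = -2.

tax_rate = -2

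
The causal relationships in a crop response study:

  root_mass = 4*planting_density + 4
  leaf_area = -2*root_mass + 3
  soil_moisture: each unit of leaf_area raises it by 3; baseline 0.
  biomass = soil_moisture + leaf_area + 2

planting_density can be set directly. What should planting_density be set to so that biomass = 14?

planting_density = -1

Substituting into the leaf_area equation gives leaf_area = -8*planting_density - 5.
soil_moisture becomes -24*planting_density - 15.
So biomass = -32*planting_density - 18.
Solve -32*planting_density - 18 = 14: planting_density = (14 + 18) / -32 = -1.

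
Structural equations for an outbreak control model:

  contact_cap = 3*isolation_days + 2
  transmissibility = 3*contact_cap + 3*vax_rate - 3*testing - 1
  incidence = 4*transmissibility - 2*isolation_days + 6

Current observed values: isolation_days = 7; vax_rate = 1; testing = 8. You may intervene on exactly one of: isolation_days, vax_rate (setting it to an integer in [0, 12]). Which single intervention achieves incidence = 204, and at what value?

Intervening on isolation_days: incidence = 34*isolation_days - 58. Reaching 204 requires isolation_days = 131/17, not an integer.
Intervening on vax_rate: with other inputs at their observed values, incidence = 12*vax_rate + 168. Solving for 204 gives vax_rate = 3, within [0, 12].

set vax_rate = 3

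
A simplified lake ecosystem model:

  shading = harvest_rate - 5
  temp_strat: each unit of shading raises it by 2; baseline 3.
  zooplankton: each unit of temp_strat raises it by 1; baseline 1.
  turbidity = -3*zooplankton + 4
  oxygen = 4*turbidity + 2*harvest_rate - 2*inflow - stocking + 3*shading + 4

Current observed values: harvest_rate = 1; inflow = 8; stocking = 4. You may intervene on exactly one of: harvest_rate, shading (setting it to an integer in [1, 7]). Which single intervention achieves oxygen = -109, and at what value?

Intervening on harvest_rate: oxygen = -19*harvest_rate + 57. Reaching -109 requires harvest_rate = 166/19, not an integer.
Intervening on shading: with other inputs at their observed values, oxygen = -21*shading - 46. Solving for -109 gives shading = 3, within [1, 7].

set shading = 3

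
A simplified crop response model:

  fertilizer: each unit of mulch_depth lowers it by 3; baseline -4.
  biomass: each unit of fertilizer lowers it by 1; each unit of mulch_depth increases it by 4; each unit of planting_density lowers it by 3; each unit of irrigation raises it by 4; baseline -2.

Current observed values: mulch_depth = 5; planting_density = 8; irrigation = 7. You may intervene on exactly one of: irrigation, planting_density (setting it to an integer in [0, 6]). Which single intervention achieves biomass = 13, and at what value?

Intervening on irrigation: with other inputs at their observed values, biomass = 4*irrigation + 13. Solving for 13 gives irrigation = 0, within [0, 6].
Intervening on planting_density: biomass = -3*planting_density + 65. Reaching 13 requires planting_density = 52/3, not an integer.

set irrigation = 0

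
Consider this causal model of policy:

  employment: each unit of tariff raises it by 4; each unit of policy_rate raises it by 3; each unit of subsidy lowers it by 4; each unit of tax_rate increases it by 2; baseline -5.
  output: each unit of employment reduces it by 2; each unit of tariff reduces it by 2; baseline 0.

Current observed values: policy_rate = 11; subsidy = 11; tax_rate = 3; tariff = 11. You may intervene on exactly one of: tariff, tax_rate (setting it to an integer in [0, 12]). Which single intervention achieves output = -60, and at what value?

Intervening on tariff: with other inputs at their observed values, output = -10*tariff + 20. Solving for -60 gives tariff = 8, within [0, 12].
Intervening on tax_rate: output = -4*tax_rate - 78. Reaching -60 requires tax_rate = -9/2, not an integer.

set tariff = 8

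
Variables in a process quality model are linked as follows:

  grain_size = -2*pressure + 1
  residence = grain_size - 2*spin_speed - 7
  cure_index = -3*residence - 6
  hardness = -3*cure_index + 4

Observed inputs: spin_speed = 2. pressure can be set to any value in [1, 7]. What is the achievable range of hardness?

-194 to -86

Substituting into the residence equation gives residence = -2*pressure - 10.
This gives cure_index = 6*pressure + 24.
Substituting into the hardness equation gives hardness = -18*pressure - 68.
Linear in pressure, so extremes are at the endpoints: pressure = 1 gives hardness = -86; pressure = 7 gives hardness = -194.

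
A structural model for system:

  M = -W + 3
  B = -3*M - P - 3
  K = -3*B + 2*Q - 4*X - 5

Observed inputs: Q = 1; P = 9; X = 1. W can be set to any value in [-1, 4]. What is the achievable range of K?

Substituting into the B equation gives B = 3*W - 21.
So K = -9*W + 56.
Linear in W, so extremes are at the endpoints: W = -1 gives K = 65; W = 4 gives K = 20.

20 to 65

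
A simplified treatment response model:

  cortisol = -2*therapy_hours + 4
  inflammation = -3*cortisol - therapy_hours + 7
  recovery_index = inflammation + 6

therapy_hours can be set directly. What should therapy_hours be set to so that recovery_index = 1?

Substituting into the inflammation equation gives inflammation = 5*therapy_hours - 5.
Substituting into the recovery_index equation gives recovery_index = 5*therapy_hours + 1.
Solve 5*therapy_hours + 1 = 1: therapy_hours = (1 - 1) / 5 = 0.

therapy_hours = 0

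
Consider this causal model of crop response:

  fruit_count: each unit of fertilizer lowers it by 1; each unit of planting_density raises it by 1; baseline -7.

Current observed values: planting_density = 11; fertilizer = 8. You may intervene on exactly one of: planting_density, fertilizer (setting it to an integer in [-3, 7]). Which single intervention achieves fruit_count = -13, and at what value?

Intervening on planting_density: with other inputs at their observed values, fruit_count = planting_density - 15. Solving for -13 gives planting_density = 2, within [-3, 7].
Intervening on fertilizer: fruit_count = -fertilizer + 4. Reaching -13 requires fertilizer = 17, outside [-3, 7].

set planting_density = 2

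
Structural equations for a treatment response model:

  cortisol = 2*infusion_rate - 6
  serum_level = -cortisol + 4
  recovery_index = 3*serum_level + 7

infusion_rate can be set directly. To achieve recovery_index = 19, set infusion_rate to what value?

infusion_rate = 3

Substituting into the serum_level equation gives serum_level = -2*infusion_rate + 10.
So recovery_index = -6*infusion_rate + 37.
Solve -6*infusion_rate + 37 = 19: infusion_rate = (19 - 37) / -6 = 3.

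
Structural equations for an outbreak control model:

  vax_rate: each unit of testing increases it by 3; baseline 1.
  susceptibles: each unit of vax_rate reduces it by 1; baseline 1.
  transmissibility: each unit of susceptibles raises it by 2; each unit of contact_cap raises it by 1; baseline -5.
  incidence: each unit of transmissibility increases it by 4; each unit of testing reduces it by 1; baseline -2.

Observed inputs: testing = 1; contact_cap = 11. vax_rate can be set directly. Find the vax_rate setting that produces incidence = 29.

Intervening on vax_rate fixes its value directly, overriding its dependence on testing.
Substituting into the transmissibility equation gives transmissibility = -2*vax_rate + 8.
So incidence = -8*vax_rate + 29.
Solve -8*vax_rate + 29 = 29: vax_rate = (29 - 29) / -8 = 0.

vax_rate = 0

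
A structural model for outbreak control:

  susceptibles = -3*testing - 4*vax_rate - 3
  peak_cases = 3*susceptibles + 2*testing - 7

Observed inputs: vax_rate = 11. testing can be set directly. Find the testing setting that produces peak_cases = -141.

Substituting into the susceptibles equation gives susceptibles = -3*testing - 47.
Substituting into the peak_cases equation gives peak_cases = -7*testing - 148.
Solve -7*testing - 148 = -141: testing = (-141 + 148) / -7 = -1.

testing = -1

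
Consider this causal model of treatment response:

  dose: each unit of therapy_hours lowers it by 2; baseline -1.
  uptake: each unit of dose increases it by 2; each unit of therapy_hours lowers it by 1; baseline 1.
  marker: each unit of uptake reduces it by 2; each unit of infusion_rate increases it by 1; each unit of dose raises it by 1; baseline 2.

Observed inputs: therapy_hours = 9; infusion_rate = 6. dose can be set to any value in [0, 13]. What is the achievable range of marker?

Intervening on dose fixes its value directly, overriding its dependence on therapy_hours.
Substituting into the uptake equation gives uptake = 2*dose - 8.
Substituting into the marker equation gives marker = -3*dose + 24.
Linear in dose, so extremes are at the endpoints: dose = 0 gives marker = 24; dose = 13 gives marker = -15.

-15 to 24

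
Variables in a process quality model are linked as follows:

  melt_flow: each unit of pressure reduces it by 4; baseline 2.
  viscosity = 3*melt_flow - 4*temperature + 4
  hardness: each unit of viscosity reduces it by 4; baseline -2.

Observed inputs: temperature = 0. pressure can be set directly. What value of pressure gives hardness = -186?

Substituting into the viscosity equation gives viscosity = -12*pressure + 10.
Substituting into the hardness equation gives hardness = 48*pressure - 42.
Solve 48*pressure - 42 = -186: pressure = (-186 + 42) / 48 = -3.

pressure = -3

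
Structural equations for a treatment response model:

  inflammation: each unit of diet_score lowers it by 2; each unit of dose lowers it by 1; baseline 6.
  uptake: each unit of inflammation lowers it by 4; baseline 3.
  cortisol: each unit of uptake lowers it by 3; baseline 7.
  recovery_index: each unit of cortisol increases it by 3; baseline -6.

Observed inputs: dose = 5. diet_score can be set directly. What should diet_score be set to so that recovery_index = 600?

Substituting into the inflammation equation gives inflammation = -2*diet_score + 1.
So uptake = 8*diet_score - 1.
Substituting into the cortisol equation gives cortisol = -24*diet_score + 10.
So recovery_index = -72*diet_score + 24.
Solve -72*diet_score + 24 = 600: diet_score = (600 - 24) / -72 = -8.

diet_score = -8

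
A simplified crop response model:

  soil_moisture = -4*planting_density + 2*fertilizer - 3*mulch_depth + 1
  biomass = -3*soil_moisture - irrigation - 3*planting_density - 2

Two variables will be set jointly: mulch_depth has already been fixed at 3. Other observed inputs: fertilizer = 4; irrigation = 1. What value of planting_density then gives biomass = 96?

planting_density = 11

With mulch_depth held at 3:
Substituting into the soil_moisture equation gives soil_moisture = -4*planting_density.
biomass becomes 9*planting_density - 3.
Solve 9*planting_density - 3 = 96: planting_density = (96 + 3) / 9 = 11.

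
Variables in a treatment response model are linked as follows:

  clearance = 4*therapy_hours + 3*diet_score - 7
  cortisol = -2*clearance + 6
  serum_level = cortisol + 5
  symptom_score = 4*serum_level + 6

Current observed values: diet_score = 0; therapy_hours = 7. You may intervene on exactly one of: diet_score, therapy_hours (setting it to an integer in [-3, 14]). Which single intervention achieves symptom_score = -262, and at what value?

set diet_score = 6

Intervening on diet_score: with other inputs at their observed values, symptom_score = -24*diet_score - 118. Solving for -262 gives diet_score = 6, within [-3, 14].
Intervening on therapy_hours: symptom_score = -32*therapy_hours + 106. Reaching -262 requires therapy_hours = 23/2, not an integer.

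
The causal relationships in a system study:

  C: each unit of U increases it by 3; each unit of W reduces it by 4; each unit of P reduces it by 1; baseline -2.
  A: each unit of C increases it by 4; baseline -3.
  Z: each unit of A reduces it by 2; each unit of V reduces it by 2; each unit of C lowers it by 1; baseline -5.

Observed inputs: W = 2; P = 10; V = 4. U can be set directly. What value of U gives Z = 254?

Substituting into the C equation gives C = 3*U - 20.
So A = 12*U - 83.
Z becomes -27*U + 173.
Solve -27*U + 173 = 254: U = (254 - 173) / -27 = -3.

U = -3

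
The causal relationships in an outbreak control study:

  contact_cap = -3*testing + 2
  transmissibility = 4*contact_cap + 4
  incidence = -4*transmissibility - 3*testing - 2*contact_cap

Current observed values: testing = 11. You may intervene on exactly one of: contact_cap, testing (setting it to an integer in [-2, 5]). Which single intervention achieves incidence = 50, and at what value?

set testing = 2

Intervening on contact_cap: incidence = -18*contact_cap - 49. Reaching 50 requires contact_cap = -11/2, not an integer.
Intervening on testing: with other inputs at their observed values, incidence = 51*testing - 52. Solving for 50 gives testing = 2, within [-2, 5].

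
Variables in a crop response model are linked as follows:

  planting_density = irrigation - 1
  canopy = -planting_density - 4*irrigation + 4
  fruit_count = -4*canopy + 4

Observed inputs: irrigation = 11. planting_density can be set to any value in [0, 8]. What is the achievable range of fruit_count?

Intervening on planting_density fixes its value directly, overriding its dependence on irrigation.
Substituting into the canopy equation gives canopy = -planting_density - 40.
This gives fruit_count = 4*planting_density + 164.
Linear in planting_density, so extremes are at the endpoints: planting_density = 0 gives fruit_count = 164; planting_density = 8 gives fruit_count = 196.

164 to 196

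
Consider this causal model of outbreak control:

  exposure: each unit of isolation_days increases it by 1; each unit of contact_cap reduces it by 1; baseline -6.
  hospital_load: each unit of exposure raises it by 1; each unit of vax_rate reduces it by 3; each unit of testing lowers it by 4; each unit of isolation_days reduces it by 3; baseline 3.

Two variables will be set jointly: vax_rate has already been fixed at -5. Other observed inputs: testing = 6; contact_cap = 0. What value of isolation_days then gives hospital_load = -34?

isolation_days = 11

With vax_rate held at -5:
Substituting into the exposure equation gives exposure = isolation_days - 6.
This gives hospital_load = -2*isolation_days - 12.
Solve -2*isolation_days - 12 = -34: isolation_days = (-34 + 12) / -2 = 11.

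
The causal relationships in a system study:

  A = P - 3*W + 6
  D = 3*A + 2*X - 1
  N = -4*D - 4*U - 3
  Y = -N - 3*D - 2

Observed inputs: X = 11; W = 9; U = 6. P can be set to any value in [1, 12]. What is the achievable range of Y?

-14 to 19

Substituting into the A equation gives A = P - 21.
So D = 3*P - 42.
Substituting into the N equation gives N = -12*P + 141.
Substituting into the Y equation gives Y = 3*P - 17.
Linear in P, so extremes are at the endpoints: P = 1 gives Y = -14; P = 12 gives Y = 19.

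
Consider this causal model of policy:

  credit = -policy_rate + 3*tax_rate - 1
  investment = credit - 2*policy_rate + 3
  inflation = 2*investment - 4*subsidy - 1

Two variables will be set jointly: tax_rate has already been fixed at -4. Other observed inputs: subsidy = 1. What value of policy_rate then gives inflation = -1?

policy_rate = -4

With tax_rate held at -4:
Substituting into the credit equation gives credit = -policy_rate - 13.
Substituting into the investment equation gives investment = -3*policy_rate - 10.
Substituting into the inflation equation gives inflation = -6*policy_rate - 25.
Solve -6*policy_rate - 25 = -1: policy_rate = (-1 + 25) / -6 = -4.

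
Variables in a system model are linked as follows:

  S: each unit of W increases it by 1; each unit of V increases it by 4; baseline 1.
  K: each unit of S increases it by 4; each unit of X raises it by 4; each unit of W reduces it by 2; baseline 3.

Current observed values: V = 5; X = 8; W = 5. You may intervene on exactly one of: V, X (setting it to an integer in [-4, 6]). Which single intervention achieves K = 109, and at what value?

set X = 3

Intervening on V: K = 16*V + 49. Reaching 109 requires V = 15/4, not an integer.
Intervening on X: with other inputs at their observed values, K = 4*X + 97. Solving for 109 gives X = 3, within [-4, 6].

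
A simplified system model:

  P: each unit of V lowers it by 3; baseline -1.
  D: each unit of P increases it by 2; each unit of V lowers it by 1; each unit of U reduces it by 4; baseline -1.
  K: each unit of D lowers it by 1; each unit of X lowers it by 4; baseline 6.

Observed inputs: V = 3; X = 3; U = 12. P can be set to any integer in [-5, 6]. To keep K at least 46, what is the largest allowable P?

Intervening on P fixes its value directly, overriding its dependence on V.
Substituting into the D equation gives D = 2*P - 52.
So K = -2*P + 46.
Require -2*P + 46 ≥ 46, so P ≤ 0.
The largest integer in [-5, 6] satisfying this is 0.

P = 0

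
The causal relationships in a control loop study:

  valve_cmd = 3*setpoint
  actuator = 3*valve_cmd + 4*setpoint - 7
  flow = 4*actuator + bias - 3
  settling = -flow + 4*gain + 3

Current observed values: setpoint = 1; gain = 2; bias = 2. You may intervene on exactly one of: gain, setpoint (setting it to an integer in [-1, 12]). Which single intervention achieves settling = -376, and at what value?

Intervening on gain: settling = 4*gain - 20. Reaching -376 requires gain = -89, outside [-1, 12].
Intervening on setpoint: with other inputs at their observed values, settling = -52*setpoint + 40. Solving for -376 gives setpoint = 8, within [-1, 12].

set setpoint = 8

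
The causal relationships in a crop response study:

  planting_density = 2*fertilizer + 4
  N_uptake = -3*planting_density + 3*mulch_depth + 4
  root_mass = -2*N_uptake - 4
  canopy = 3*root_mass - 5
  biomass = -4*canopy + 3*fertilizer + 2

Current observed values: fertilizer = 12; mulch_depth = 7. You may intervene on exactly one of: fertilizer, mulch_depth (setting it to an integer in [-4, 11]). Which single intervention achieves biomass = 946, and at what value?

Intervening on fertilizer: with other inputs at their observed values, biomass = -141*fertilizer + 382. Solving for 946 gives fertilizer = -4, within [-4, 11].
Intervening on mulch_depth: biomass = 72*mulch_depth - 1814. Reaching 946 requires mulch_depth = 115/3, not an integer.

set fertilizer = -4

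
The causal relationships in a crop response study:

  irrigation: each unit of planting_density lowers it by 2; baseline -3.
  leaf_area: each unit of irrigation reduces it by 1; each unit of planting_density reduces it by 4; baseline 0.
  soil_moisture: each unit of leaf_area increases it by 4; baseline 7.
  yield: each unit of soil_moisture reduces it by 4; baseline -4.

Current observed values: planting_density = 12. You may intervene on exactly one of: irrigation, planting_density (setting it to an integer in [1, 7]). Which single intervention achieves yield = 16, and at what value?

Intervening on irrigation: yield = 16*irrigation + 736. Reaching 16 requires irrigation = -45, outside [1, 7].
Intervening on planting_density: with other inputs at their observed values, yield = 32*planting_density - 80. Solving for 16 gives planting_density = 3, within [1, 7].

set planting_density = 3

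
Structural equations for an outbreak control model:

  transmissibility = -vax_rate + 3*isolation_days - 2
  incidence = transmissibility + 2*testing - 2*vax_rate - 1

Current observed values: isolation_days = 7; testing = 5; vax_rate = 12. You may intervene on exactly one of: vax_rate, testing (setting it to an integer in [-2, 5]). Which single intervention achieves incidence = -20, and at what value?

Intervening on vax_rate: incidence = -3*vax_rate + 28. Reaching -20 requires vax_rate = 16, outside [-2, 5].
Intervening on testing: with other inputs at their observed values, incidence = 2*testing - 18. Solving for -20 gives testing = -1, within [-2, 5].

set testing = -1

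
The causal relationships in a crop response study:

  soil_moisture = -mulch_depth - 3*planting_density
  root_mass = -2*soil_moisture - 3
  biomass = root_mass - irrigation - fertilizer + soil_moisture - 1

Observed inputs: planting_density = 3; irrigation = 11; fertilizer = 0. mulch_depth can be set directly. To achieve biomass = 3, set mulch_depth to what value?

Substituting into the soil_moisture equation gives soil_moisture = -mulch_depth - 9.
Substituting into the root_mass equation gives root_mass = 2*mulch_depth + 15.
So biomass = mulch_depth - 6.
Solve mulch_depth - 6 = 3: mulch_depth = (3 + 6) / 1 = 9.

mulch_depth = 9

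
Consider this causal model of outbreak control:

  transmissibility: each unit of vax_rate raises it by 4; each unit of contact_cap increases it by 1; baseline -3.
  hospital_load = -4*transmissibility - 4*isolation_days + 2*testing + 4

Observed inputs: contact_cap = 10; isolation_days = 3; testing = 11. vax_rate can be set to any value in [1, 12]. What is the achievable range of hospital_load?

-206 to -30

Substituting into the transmissibility equation gives transmissibility = 4*vax_rate + 7.
This gives hospital_load = -16*vax_rate - 14.
Linear in vax_rate, so extremes are at the endpoints: vax_rate = 1 gives hospital_load = -30; vax_rate = 12 gives hospital_load = -206.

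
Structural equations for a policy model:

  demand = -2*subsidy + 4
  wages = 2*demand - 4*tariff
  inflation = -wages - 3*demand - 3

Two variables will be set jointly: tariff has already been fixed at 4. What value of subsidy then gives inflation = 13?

With tariff held at 4:
Substituting into the wages equation gives wages = -4*subsidy - 8.
So inflation = 10*subsidy - 7.
Solve 10*subsidy - 7 = 13: subsidy = (13 + 7) / 10 = 2.

subsidy = 2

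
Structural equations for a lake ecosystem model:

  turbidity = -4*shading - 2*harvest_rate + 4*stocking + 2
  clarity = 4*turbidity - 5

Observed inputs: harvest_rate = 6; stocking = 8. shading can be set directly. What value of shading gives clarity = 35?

shading = 3

Substituting into the turbidity equation gives turbidity = -4*shading + 22.
Substituting into the clarity equation gives clarity = -16*shading + 83.
Solve -16*shading + 83 = 35: shading = (35 - 83) / -16 = 3.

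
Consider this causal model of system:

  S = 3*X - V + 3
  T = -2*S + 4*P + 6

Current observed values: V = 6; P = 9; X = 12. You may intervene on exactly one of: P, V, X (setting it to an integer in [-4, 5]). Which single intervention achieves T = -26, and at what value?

set V = 5

Intervening on P: T = 4*P - 60. Reaching -26 requires P = 17/2, not an integer.
Intervening on V: with other inputs at their observed values, T = 2*V - 36. Solving for -26 gives V = 5, within [-4, 5].
Intervening on X: T = -6*X + 48. Reaching -26 requires X = 37/3, not an integer.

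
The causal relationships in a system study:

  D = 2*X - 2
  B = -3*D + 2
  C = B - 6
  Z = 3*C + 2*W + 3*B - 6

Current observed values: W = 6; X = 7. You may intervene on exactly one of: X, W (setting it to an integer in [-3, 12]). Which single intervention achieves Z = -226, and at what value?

Intervening on X: Z = -36*X + 36. Reaching -226 requires X = 131/18, not an integer.
Intervening on W: with other inputs at their observed values, Z = 2*W - 228. Solving for -226 gives W = 1, within [-3, 12].

set W = 1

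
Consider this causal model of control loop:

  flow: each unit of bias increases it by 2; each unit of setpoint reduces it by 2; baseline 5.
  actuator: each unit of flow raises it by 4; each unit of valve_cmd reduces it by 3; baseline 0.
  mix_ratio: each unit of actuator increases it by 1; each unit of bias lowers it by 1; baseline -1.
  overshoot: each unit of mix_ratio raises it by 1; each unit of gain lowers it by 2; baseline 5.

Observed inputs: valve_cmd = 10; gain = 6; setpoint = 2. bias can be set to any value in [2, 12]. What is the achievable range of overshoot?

-20 to 50

Substituting into the flow equation gives flow = 2*bias + 1.
This gives actuator = 8*bias - 26.
mix_ratio becomes 7*bias - 27.
overshoot becomes 7*bias - 34.
Linear in bias, so extremes are at the endpoints: bias = 2 gives overshoot = -20; bias = 12 gives overshoot = 50.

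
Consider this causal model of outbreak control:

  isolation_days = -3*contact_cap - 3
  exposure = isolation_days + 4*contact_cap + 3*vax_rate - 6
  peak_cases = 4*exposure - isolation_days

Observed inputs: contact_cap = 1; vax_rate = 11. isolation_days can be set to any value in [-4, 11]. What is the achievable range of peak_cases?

Intervening on isolation_days fixes its value directly, overriding its dependence on contact_cap.
Substituting into the exposure equation gives exposure = isolation_days + 31.
So peak_cases = 3*isolation_days + 124.
Linear in isolation_days, so extremes are at the endpoints: isolation_days = -4 gives peak_cases = 112; isolation_days = 11 gives peak_cases = 157.

112 to 157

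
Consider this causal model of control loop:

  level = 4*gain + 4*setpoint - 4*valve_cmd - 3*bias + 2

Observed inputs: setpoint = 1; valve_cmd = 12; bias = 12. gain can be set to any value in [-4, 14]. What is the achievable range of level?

-94 to -22

Substituting into the level equation gives level = 4*gain - 78.
Linear in gain, so extremes are at the endpoints: gain = -4 gives level = -94; gain = 14 gives level = -22.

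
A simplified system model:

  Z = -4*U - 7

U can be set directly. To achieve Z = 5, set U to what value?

Solve -4*U - 7 = 5: U = (5 + 7) / -4 = -3.

U = -3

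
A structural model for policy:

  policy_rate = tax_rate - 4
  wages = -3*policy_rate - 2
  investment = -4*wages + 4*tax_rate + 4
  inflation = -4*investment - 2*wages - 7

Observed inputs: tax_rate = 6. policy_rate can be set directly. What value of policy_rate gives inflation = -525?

Intervening on policy_rate fixes its value directly, overriding its dependence on tax_rate.
Substituting into the investment equation gives investment = 12*policy_rate + 36.
This gives inflation = -42*policy_rate - 147.
Solve -42*policy_rate - 147 = -525: policy_rate = (-525 + 147) / -42 = 9.

policy_rate = 9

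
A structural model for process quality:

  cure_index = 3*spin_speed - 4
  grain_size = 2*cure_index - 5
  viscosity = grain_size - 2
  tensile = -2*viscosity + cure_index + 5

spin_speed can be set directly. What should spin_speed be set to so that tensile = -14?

spin_speed = 5

Substituting into the grain_size equation gives grain_size = 6*spin_speed - 13.
Substituting into the viscosity equation gives viscosity = 6*spin_speed - 15.
tensile becomes -9*spin_speed + 31.
Solve -9*spin_speed + 31 = -14: spin_speed = (-14 - 31) / -9 = 5.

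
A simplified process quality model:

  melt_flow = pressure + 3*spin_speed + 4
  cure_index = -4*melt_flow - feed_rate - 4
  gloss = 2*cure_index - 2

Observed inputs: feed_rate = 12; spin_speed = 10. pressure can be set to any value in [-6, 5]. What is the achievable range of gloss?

Substituting into the melt_flow equation gives melt_flow = pressure + 34.
Substituting into the cure_index equation gives cure_index = -4*pressure - 152.
Substituting into the gloss equation gives gloss = -8*pressure - 306.
Linear in pressure, so extremes are at the endpoints: pressure = -6 gives gloss = -258; pressure = 5 gives gloss = -346.

-346 to -258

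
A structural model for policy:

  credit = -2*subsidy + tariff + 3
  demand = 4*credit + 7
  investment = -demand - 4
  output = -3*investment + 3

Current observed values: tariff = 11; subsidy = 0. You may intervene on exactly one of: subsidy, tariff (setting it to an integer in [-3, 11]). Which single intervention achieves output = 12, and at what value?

Intervening on subsidy: with other inputs at their observed values, output = -24*subsidy + 204. Solving for 12 gives subsidy = 8, within [-3, 11].
Intervening on tariff: output = 12*tariff + 72. Reaching 12 requires tariff = -5, outside [-3, 11].

set subsidy = 8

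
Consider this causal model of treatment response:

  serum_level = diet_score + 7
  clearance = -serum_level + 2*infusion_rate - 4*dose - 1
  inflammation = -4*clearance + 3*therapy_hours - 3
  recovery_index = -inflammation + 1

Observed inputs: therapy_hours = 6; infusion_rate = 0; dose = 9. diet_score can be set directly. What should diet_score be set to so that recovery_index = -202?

diet_score = 3

Substituting into the clearance equation gives clearance = -diet_score - 44.
Substituting into the inflammation equation gives inflammation = 4*diet_score + 191.
So recovery_index = -4*diet_score - 190.
Solve -4*diet_score - 190 = -202: diet_score = (-202 + 190) / -4 = 3.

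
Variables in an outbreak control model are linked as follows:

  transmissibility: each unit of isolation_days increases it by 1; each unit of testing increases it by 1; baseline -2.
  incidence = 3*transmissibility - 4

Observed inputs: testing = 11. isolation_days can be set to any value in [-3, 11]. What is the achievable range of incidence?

14 to 56

Substituting into the transmissibility equation gives transmissibility = isolation_days + 9.
Substituting into the incidence equation gives incidence = 3*isolation_days + 23.
Linear in isolation_days, so extremes are at the endpoints: isolation_days = -3 gives incidence = 14; isolation_days = 11 gives incidence = 56.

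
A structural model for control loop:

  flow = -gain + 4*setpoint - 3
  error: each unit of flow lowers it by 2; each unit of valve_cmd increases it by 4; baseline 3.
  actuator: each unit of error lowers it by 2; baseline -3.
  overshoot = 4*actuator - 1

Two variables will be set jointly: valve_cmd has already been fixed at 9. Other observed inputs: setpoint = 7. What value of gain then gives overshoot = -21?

gain = 6

With valve_cmd held at 9:
Substituting into the flow equation gives flow = -gain + 25.
Substituting into the error equation gives error = 2*gain - 11.
Substituting into the actuator equation gives actuator = -4*gain + 19.
This gives overshoot = -16*gain + 75.
Solve -16*gain + 75 = -21: gain = (-21 - 75) / -16 = 6.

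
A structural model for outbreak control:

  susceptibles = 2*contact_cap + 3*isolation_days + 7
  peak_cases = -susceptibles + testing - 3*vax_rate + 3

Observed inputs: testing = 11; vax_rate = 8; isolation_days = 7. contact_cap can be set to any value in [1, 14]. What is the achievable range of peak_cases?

Substituting into the susceptibles equation gives susceptibles = 2*contact_cap + 28.
peak_cases becomes -2*contact_cap - 38.
Linear in contact_cap, so extremes are at the endpoints: contact_cap = 1 gives peak_cases = -40; contact_cap = 14 gives peak_cases = -66.

-66 to -40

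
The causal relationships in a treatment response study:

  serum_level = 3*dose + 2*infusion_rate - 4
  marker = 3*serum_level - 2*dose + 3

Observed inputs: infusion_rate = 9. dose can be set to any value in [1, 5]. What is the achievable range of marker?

52 to 80

Substituting into the serum_level equation gives serum_level = 3*dose + 14.
Substituting into the marker equation gives marker = 7*dose + 45.
Linear in dose, so extremes are at the endpoints: dose = 1 gives marker = 52; dose = 5 gives marker = 80.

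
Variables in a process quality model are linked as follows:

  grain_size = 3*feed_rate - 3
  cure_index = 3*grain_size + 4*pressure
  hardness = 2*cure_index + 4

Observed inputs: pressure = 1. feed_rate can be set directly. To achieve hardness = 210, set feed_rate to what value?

Substituting into the cure_index equation gives cure_index = 9*feed_rate - 5.
So hardness = 18*feed_rate - 6.
Solve 18*feed_rate - 6 = 210: feed_rate = (210 + 6) / 18 = 12.

feed_rate = 12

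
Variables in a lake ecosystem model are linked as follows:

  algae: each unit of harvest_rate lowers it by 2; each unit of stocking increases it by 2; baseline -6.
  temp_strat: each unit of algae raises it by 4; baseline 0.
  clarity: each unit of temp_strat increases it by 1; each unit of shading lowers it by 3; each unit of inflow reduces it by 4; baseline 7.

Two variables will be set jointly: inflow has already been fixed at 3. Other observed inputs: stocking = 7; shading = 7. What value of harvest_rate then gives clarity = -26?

harvest_rate = 4

With inflow held at 3:
Substituting into the algae equation gives algae = -2*harvest_rate + 8.
Substituting into the temp_strat equation gives temp_strat = -8*harvest_rate + 32.
Substituting into the clarity equation gives clarity = -8*harvest_rate + 6.
Solve -8*harvest_rate + 6 = -26: harvest_rate = (-26 - 6) / -8 = 4.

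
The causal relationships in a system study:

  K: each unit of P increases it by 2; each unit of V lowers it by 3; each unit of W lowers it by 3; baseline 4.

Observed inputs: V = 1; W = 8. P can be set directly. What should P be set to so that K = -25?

P = -1

Substituting into the K equation gives K = 2*P - 23.
Solve 2*P - 23 = -25: P = (-25 + 23) / 2 = -1.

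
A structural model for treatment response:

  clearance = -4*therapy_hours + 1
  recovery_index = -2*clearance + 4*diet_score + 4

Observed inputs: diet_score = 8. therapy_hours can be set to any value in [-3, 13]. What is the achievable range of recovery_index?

Substituting into the recovery_index equation gives recovery_index = 8*therapy_hours + 34.
Linear in therapy_hours, so extremes are at the endpoints: therapy_hours = -3 gives recovery_index = 10; therapy_hours = 13 gives recovery_index = 138.

10 to 138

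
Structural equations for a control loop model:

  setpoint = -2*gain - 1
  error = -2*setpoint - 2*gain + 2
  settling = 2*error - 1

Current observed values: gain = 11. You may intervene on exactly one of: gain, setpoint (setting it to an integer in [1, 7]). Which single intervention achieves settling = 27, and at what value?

Intervening on gain: with other inputs at their observed values, settling = 4*gain + 7. Solving for 27 gives gain = 5, within [1, 7].
Intervening on setpoint: settling = -4*setpoint - 41. Reaching 27 requires setpoint = -17, outside [1, 7].

set gain = 5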